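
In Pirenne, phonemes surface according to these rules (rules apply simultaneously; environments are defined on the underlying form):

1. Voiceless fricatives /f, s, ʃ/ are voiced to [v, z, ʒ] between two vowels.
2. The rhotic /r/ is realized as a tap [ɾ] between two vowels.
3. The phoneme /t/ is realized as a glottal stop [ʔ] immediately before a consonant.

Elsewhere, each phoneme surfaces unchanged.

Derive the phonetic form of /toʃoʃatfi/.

[toʒoʒaʔfi]

/t/ (word-initial) fails the environment for rule 3, so it stays [t].
/o/ stays [o].
Rule 1 applies to /ʃ/ (between /o/ and /o/: between two vowels) → [ʒ].
/o/ (between /ʃ/ and /ʃ/) is unaffected → [o].
Rule 1 applies to /ʃ/ (between /o/ and /a/: between two vowels) → [ʒ].
/a/ — not in any rule's target class → [a].
/t/ (between /a/ and /f/) occurs immediately before a consonant → [ʔ] by rule 3.
/f/ (between /t/ and /i/) fails the environment for rule 1, so it stays [f].
/i/ stays [i].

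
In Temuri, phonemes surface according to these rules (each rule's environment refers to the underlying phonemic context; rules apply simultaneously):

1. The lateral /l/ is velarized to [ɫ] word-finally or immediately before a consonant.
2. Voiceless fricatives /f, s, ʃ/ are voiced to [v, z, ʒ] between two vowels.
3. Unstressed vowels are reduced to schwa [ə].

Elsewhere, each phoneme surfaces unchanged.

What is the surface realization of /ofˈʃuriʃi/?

[əfˈʃurəʒə]

/o/ — word-initial, in an unstressed syllable — surfaces as [ə] (rule 3).
/f/ (between /o/ and /ʃ/): rule 2 targets it, but not between two vowels → unchanged [f].
/ʃ/ (between /f/ and /u/): rule 2 targets it, but not between two vowels → unchanged [ʃ].
/u/ (between /ʃ/ and /r/): rule 3 targets it, but not in an unstressed syllable → unchanged [u].
/r/ — not in any rule's target class → [r].
/i/ (between /r/ and /ʃ/): in an unstressed syllable, so rule 3 applies → [ə].
Rule 2 applies to /ʃ/ (between /i/ and /i/: between two vowels) → [ʒ].
/i/ (word-final): in an unstressed syllable, so rule 3 applies → [ə].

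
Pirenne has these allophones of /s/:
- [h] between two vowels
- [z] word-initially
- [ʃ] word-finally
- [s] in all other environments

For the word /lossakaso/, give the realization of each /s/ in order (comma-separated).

Occurrence 1 (position 3): no conditioning environment matches → elsewhere allophone [s].
Occurrence 2 (position 4): no conditioning environment matches → elsewhere allophone [s].
Occurrence 3 (position 8): between two vowels → [h].

[s], [s], [h]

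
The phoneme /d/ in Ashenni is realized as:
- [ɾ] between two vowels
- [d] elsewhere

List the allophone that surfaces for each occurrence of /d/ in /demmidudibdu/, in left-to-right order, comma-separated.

Occurrence 1 (position 1): no conditioning environment matches → elsewhere allophone [d].
Occurrence 2 (position 6): between two vowels → [ɾ].
Occurrence 3 (position 8): between two vowels → [ɾ].
Occurrence 4 (position 11): no conditioning environment matches → elsewhere allophone [d].

[d], [ɾ], [ɾ], [d]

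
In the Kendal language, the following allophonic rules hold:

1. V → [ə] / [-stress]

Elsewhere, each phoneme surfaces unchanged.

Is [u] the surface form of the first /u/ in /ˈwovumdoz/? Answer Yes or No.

No

/u/ (between /v/ and /m/) occurs in an unstressed syllable → [ə] by rule 1.
The actual realization is [ə], not [u].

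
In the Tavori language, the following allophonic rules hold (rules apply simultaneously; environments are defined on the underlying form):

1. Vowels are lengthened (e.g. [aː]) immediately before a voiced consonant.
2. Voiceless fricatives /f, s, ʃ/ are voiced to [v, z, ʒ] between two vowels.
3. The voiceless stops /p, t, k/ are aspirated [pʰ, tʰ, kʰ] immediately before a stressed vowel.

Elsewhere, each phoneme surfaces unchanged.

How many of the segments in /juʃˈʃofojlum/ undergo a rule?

Segments that undergo a rule: /f/ → [v] (rule 2); /o/ → [oː] (rule 1); /u/ → [uː] (rule 1).
All other segments surface unchanged.

3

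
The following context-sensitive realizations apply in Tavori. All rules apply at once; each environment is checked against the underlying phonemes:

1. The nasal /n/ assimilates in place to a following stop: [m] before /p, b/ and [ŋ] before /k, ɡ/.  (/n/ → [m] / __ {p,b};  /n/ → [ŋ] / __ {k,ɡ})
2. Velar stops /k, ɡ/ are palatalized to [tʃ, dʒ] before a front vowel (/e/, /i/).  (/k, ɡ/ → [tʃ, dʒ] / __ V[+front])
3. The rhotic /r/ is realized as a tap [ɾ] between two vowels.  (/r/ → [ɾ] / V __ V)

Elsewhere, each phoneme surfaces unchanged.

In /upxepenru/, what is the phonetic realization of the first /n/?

[n]

/n/ (between /e/ and /r/) fails the environment for rule 1, so it stays [n].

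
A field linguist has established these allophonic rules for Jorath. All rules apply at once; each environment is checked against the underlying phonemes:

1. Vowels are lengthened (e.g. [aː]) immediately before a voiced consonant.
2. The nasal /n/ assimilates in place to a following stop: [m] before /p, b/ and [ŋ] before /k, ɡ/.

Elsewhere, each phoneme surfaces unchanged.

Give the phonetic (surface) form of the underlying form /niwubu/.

[niːwuːbu]

/n/ — word-initial; rule 2 does not apply here → [n].
/i/ (between /n/ and /w/) occurs before a voiced consonant → [iː] by rule 1.
/w/ stays [w].
/u/ — between /w/ and /b/, before a voiced consonant — surfaces as [uː] (rule 1).
/b/ — not in any rule's target class → [b].
/u/ (word-final) is in the target of rule 1 but the environment (before a voiced consonant) is not met → [u].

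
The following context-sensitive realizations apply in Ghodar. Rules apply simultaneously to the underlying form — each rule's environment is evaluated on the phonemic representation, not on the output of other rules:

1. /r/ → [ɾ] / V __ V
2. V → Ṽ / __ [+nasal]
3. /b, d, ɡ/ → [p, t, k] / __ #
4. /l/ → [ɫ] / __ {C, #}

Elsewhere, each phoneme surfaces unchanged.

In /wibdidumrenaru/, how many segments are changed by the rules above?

Segments that undergo a rule: /u/ → [ũ] (rule 2); /e/ → [ẽ] (rule 2); /r/ → [ɾ] (rule 1).
All other segments surface unchanged.

3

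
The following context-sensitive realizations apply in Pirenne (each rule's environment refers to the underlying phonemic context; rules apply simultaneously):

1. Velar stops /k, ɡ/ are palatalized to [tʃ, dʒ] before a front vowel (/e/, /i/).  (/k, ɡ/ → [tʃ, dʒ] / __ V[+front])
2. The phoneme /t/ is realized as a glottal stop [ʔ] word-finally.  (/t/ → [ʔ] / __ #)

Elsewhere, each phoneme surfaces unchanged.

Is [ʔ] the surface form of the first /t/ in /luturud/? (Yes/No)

/t/ — between /u/ and /u/; rule 2 does not apply here → [t].
The actual realization is [t], not [ʔ].

No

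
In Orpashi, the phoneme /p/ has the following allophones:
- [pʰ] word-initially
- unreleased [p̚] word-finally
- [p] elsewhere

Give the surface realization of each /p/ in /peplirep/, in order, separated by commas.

[pʰ], [p], [p̚]

Occurrence 1 (position 1): word-initially → [pʰ].
Occurrence 2 (position 3): no conditioning environment matches → elsewhere allophone [p].
Occurrence 3 (position 8): word-finally → [p̚].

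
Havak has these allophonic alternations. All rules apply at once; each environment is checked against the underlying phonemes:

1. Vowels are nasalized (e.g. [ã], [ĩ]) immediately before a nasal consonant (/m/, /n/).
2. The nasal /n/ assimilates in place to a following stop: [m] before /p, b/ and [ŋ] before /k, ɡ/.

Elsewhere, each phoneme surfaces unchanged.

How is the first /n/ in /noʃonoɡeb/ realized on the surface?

[n]

/n/ — word-initial; rule 2 does not apply here → [n].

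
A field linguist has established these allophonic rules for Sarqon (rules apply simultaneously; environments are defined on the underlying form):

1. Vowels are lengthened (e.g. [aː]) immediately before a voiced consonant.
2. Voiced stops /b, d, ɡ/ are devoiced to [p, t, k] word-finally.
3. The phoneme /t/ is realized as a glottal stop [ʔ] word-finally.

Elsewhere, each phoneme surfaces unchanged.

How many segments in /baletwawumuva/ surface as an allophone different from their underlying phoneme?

Segments that undergo a rule: /a/ → [aː] (rule 1); /a/ → [aː] (rule 1); /u/ → [uː] (rule 1); /u/ → [uː] (rule 1).
All other segments surface unchanged.

4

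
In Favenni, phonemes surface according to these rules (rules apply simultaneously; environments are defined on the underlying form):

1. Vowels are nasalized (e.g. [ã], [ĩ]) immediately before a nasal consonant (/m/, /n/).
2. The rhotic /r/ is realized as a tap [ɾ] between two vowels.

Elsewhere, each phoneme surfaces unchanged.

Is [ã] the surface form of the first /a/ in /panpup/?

Yes

Rule 1 applies to /a/ (between /p/ and /n/: before a nasal consonant) → [ã].
The actual realization is [ã], which matches [ã].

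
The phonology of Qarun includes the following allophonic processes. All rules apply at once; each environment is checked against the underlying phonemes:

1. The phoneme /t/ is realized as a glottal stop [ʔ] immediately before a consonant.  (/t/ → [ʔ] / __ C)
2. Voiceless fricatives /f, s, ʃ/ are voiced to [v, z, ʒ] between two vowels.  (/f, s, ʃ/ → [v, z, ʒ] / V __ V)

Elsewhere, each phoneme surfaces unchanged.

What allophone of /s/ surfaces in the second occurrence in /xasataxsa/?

[s]

/s/ (between /x/ and /a/): rule 2 targets it, but not between two vowels → unchanged [s].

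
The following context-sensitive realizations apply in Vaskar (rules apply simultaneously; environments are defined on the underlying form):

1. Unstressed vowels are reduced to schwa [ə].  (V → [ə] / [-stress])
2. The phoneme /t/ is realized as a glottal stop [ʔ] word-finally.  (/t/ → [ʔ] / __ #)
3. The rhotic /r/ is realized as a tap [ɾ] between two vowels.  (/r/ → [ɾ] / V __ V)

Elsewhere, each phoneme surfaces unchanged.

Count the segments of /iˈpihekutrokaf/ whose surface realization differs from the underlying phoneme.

5

Segments that undergo a rule: /i/ → [ə] (rule 1); /e/ → [ə] (rule 1); /u/ → [ə] (rule 1); /o/ → [ə] (rule 1); /a/ → [ə] (rule 1).
All other segments surface unchanged.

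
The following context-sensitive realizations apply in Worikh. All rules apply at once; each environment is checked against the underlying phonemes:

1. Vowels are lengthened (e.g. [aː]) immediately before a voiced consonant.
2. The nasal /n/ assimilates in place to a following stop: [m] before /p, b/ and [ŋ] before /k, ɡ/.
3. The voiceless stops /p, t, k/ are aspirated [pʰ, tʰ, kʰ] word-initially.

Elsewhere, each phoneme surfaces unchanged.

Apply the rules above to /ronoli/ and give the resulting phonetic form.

/o/ — between /r/ and /n/, before a voiced consonant — surfaces as [oː] (rule 1).
/n/ (between /o/ and /o/): rule 2 targets it, but not before a labial or velar stop → unchanged [n].
/o/ meets the environment for rule 1 (before a voiced consonant) → [oː].
/i/ (word-final): rule 1 targets it, but not before a voiced consonant → unchanged [i].

[roːnoːli]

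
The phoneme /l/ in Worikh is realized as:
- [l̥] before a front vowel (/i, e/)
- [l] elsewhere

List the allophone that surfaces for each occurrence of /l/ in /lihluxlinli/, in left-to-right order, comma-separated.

[l̥], [l], [l̥], [l̥]

Occurrence 1 (position 1): before a front vowel (/i, e/) → [l̥].
Occurrence 2 (position 4): no conditioning environment matches → elsewhere allophone [l].
Occurrence 3 (position 7): before a front vowel (/i, e/) → [l̥].
Occurrence 4 (position 10): before a front vowel (/i, e/) → [l̥].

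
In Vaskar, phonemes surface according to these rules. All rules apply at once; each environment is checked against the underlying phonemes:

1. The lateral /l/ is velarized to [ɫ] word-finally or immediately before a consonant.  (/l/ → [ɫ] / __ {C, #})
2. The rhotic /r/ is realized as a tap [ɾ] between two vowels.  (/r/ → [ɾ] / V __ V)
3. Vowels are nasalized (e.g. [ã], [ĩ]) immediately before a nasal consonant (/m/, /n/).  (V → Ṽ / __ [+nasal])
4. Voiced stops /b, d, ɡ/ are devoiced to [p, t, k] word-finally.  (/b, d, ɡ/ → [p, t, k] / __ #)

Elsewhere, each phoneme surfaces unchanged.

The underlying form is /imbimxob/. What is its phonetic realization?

[ĩmbĩmxop]

/i/ (word-initial) occurs before a nasal consonant → [ĩ] by rule 3.
/b/ (between /m/ and /i/) is in the target of rule 4 but the environment (word-finally) is not met → [b].
/i/ (between /b/ and /m/): before a nasal consonant, so rule 3 applies → [ĩ].
/o/ (between /x/ and /b/): rule 3 targets it, but not before a nasal consonant → unchanged [o].
/b/ meets the environment for rule 4 (word-finally) → [p].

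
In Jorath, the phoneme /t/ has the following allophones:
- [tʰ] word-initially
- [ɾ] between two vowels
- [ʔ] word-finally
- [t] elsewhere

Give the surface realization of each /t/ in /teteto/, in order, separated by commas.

Occurrence 1 (position 1): word-initially → [tʰ].
Occurrence 2 (position 3): between two vowels → [ɾ].
Occurrence 3 (position 5): between two vowels → [ɾ].

[tʰ], [ɾ], [ɾ]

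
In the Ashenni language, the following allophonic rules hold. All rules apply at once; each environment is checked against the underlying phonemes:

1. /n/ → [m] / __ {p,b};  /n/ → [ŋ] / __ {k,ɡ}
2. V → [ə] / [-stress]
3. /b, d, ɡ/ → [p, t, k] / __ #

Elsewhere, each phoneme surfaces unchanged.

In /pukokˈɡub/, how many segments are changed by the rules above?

Segments that undergo a rule: /u/ → [ə] (rule 2); /o/ → [ə] (rule 2); /b/ → [p] (rule 3).
All other segments surface unchanged.

3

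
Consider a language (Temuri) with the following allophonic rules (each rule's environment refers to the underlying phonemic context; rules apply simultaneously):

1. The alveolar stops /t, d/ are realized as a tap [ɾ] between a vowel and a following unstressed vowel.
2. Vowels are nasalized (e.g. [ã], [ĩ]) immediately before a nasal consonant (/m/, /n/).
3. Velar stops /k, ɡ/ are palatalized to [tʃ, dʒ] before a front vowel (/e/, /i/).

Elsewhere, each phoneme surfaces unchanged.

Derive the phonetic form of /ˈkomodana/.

/k/ (word-initial): rule 3 targets it, but not before a front vowel → unchanged [k].
/o/ — between /k/ and /m/, before a nasal consonant — surfaces as [õ] (rule 2).
/m/ — not in any rule's target class → [m].
/o/ — between /m/ and /d/; rule 2 does not apply here → [o].
/d/ — between /o/ and /a/, between a vowel and a following unstressed vowel — surfaces as [ɾ] (rule 1).
/a/ (between /d/ and /n/) occurs before a nasal consonant → [ã] by rule 2.
/n/ stays [n].
/a/ (word-final): rule 2 targets it, but not before a nasal consonant → unchanged [a].

[ˈkõmoɾãna]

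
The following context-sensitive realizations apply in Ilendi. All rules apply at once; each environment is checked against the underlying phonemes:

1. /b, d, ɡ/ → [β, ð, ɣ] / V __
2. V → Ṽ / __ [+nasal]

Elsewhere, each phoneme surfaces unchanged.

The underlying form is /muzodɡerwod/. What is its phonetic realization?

/u/ (between /m/ and /z/) is in the target of rule 2 but the environment (before a nasal consonant) is not met → [u].
/o/ (between /z/ and /d/) is in the target of rule 2 but the environment (before a nasal consonant) is not met → [o].
Rule 1 applies to /d/ (between /o/ and /ɡ/: immediately after a vowel) → [ð].
/ɡ/ — between /d/ and /e/; rule 1 does not apply here → [ɡ].
/e/ (between /ɡ/ and /r/): rule 2 targets it, but not before a nasal consonant → unchanged [e].
/o/ (between /w/ and /d/) is in the target of rule 2 but the environment (before a nasal consonant) is not met → [o].
Rule 1 applies to /d/ (word-final: immediately after a vowel) → [ð].

[muzoðɡerwoð]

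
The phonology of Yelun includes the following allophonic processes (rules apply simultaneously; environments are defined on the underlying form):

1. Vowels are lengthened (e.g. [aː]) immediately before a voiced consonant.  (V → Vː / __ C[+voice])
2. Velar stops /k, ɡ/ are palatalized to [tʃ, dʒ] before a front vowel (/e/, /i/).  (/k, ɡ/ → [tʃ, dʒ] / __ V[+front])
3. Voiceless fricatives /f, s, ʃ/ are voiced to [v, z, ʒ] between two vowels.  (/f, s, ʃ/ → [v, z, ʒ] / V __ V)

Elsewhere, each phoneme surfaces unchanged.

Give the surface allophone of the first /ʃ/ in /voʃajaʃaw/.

[ʒ]

/ʃ/ — between /o/ and /a/, between two vowels — surfaces as [ʒ] (rule 3).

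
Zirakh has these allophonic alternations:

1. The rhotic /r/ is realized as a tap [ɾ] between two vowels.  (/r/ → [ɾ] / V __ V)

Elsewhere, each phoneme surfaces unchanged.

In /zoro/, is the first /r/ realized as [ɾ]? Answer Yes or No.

Yes

Rule 1 applies to /r/ (between /o/ and /o/: between two vowels) → [ɾ].
The actual realization is [ɾ], which matches [ɾ].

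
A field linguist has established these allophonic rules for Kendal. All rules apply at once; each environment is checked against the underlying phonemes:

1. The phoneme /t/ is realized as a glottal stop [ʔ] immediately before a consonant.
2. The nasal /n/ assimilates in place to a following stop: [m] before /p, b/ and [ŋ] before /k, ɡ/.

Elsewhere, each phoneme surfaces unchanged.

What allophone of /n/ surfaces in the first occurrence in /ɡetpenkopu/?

[ŋ]

Rule 2 applies to /n/ (between /e/ and /k/: before a labial or velar stop) → [ŋ].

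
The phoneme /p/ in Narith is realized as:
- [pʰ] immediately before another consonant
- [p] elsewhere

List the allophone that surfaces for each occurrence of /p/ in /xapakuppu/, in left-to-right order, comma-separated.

Occurrence 1 (position 3): no conditioning environment matches → elsewhere allophone [p].
Occurrence 2 (position 7): immediately before another consonant → [pʰ].
Occurrence 3 (position 8): no conditioning environment matches → elsewhere allophone [p].

[p], [pʰ], [p]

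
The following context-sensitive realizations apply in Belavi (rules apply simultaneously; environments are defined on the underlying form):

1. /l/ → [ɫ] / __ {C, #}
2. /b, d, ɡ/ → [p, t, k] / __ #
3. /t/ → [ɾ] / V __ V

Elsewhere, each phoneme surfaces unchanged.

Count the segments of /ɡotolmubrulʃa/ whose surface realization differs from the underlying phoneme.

3

Segments that undergo a rule: /t/ → [ɾ] (rule 3); /l/ → [ɫ] (rule 1); /l/ → [ɫ] (rule 1).
All other segments surface unchanged.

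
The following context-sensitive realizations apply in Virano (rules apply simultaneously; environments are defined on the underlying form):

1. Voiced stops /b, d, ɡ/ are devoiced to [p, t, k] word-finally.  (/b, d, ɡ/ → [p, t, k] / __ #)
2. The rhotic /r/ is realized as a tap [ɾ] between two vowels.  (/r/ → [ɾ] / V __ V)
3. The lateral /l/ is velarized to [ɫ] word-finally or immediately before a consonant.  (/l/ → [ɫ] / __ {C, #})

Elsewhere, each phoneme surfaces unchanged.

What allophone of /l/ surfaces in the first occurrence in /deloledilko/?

/l/ — between /e/ and /o/; rule 3 does not apply here → [l].

[l]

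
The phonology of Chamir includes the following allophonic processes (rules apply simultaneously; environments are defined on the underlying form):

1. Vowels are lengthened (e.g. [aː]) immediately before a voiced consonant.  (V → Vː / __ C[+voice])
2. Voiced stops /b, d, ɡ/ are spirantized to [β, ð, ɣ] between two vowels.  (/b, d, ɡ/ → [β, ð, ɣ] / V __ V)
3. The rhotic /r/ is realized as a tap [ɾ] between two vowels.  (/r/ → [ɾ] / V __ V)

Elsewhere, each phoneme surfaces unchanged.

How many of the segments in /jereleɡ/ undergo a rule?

Segments that undergo a rule: /e/ → [eː] (rule 1); /r/ → [ɾ] (rule 3); /e/ → [eː] (rule 1); /e/ → [eː] (rule 1).
All other segments surface unchanged.

4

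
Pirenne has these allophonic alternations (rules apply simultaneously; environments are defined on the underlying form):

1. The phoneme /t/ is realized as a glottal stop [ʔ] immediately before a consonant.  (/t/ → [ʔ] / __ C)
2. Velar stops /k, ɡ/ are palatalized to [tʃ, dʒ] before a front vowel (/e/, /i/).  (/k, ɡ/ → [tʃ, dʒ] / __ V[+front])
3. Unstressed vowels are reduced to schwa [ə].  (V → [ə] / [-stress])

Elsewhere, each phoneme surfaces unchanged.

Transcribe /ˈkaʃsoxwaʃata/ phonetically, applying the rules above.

[ˈkaʃsəxwəʃətə]

/k/ (word-initial) is in the target of rule 2 but the environment (before a front vowel) is not met → [k].
/a/ — between /k/ and /ʃ/; rule 3 does not apply here → [a].
/ʃ/ — not in any rule's target class → [ʃ].
/s/ (between /ʃ/ and /o/): no rule targets it → [s].
/o/ (between /s/ and /x/) occurs in an unstressed syllable → [ə] by rule 3.
/x/ (between /o/ and /w/): no rule targets it → [x].
/w/ (between /x/ and /a/) is unaffected → [w].
/a/ (between /w/ and /ʃ/): in an unstressed syllable, so rule 3 applies → [ə].
/ʃ/ — not in any rule's target class → [ʃ].
/a/ (between /ʃ/ and /t/) occurs in an unstressed syllable → [ə] by rule 3.
/t/ (between /a/ and /a/) is in the target of rule 1 but the environment (immediately before a consonant) is not met → [t].
/a/ (word-final): in an unstressed syllable, so rule 3 applies → [ə].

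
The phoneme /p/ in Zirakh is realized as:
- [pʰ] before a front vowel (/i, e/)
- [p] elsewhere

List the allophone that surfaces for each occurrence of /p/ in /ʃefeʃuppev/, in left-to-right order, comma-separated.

[p], [pʰ]

Occurrence 1 (position 7): no conditioning environment matches → elsewhere allophone [p].
Occurrence 2 (position 8): before a front vowel (/i, e/) → [pʰ].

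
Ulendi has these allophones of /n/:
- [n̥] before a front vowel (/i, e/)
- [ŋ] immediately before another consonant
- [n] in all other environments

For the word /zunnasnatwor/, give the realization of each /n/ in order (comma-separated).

[ŋ], [n], [n]

Occurrence 1 (position 3): immediately before another consonant → [ŋ].
Occurrence 2 (position 4): no conditioning environment matches → elsewhere allophone [n].
Occurrence 3 (position 7): no conditioning environment matches → elsewhere allophone [n].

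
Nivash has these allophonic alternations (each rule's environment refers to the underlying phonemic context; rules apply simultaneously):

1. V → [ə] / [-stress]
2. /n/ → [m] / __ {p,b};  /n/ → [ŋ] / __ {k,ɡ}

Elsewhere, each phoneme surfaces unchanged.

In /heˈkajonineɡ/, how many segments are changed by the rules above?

Segments that undergo a rule: /e/ → [ə] (rule 1); /o/ → [ə] (rule 1); /i/ → [ə] (rule 1); /e/ → [ə] (rule 1).
All other segments surface unchanged.

4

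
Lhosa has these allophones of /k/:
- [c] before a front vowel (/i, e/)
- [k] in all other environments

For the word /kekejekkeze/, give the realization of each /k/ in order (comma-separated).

Occurrence 1 (position 1): before a front vowel → [c].
Occurrence 2 (position 3): before a front vowel → [c].
Occurrence 3 (position 7): no conditioning environment matches → elsewhere allophone [k].
Occurrence 4 (position 8): before a front vowel → [c].

[c], [c], [k], [c]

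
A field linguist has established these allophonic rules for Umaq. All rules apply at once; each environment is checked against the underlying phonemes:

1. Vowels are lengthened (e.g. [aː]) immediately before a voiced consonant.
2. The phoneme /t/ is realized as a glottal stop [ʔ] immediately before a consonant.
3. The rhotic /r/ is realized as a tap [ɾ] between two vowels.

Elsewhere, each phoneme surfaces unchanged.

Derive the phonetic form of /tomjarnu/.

/t/ (word-initial) fails the environment for rule 2, so it stays [t].
/o/ — between /t/ and /m/, before a voiced consonant — surfaces as [oː] (rule 1).
/m/ — not in any rule's target class → [m].
/j/ — not in any rule's target class → [j].
/a/ (between /j/ and /r/): before a voiced consonant, so rule 1 applies → [aː].
/r/ (between /a/ and /n/) is in the target of rule 3 but the environment (between two vowels) is not met → [r].
/n/ (between /r/ and /u/): no rule targets it → [n].
/u/ (word-final): rule 1 targets it, but not before a voiced consonant → unchanged [u].

[toːmjaːrnu]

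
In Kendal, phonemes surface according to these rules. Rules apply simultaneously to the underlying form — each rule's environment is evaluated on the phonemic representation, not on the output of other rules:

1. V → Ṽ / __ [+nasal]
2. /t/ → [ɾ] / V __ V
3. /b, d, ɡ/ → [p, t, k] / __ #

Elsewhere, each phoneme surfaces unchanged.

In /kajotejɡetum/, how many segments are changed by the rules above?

3

Segments that undergo a rule: /t/ → [ɾ] (rule 2); /t/ → [ɾ] (rule 2); /u/ → [ũ] (rule 1).
All other segments surface unchanged.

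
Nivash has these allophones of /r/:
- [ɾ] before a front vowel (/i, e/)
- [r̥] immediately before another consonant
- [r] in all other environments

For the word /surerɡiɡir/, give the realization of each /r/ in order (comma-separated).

Occurrence 1 (position 3): before a front vowel (/i, e/) → [ɾ].
Occurrence 2 (position 5): immediately before another consonant → [r̥].
Occurrence 3 (position 10): no conditioning environment matches → elsewhere allophone [r].

[ɾ], [r̥], [r]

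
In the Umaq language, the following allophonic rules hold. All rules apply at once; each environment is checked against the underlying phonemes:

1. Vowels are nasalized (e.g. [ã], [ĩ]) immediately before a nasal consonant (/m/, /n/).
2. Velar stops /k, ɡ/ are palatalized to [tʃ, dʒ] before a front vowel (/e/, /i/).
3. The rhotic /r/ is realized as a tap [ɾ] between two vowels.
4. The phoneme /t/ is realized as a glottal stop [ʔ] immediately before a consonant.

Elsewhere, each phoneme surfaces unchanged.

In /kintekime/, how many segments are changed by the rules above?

Segments that undergo a rule: /k/ → [tʃ] (rule 2); /i/ → [ĩ] (rule 1); /k/ → [tʃ] (rule 2); /i/ → [ĩ] (rule 1).
All other segments surface unchanged.

4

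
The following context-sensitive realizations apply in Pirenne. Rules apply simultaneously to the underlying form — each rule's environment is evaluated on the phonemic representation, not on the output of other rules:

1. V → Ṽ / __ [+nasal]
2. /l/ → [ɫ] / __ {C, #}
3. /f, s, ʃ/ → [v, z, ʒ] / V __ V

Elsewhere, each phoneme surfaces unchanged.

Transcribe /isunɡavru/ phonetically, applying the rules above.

/i/ (word-initial) is in the target of rule 1 but the environment (before a nasal consonant) is not met → [i].
/s/ — between /i/ and /u/, between two vowels — surfaces as [z] (rule 3).
/u/ meets the environment for rule 1 (before a nasal consonant) → [ũ].
/n/ (between /u/ and /ɡ/) is unaffected → [n].
/ɡ/ (between /n/ and /a/) is unaffected → [ɡ].
/a/ (between /ɡ/ and /v/) fails the environment for rule 1, so it stays [a].
/v/ — not in any rule's target class → [v].
/r/ — not in any rule's target class → [r].
/u/ (word-final) is in the target of rule 1 but the environment (before a nasal consonant) is not met → [u].

[izũnɡavru]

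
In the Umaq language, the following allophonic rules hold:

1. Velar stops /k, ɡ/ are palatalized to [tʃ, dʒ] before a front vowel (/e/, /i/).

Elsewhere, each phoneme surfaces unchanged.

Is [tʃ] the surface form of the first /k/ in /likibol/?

Yes

/k/ — between /i/ and /i/, before a front vowel — surfaces as [tʃ] (rule 1).
The actual realization is [tʃ], which matches [tʃ].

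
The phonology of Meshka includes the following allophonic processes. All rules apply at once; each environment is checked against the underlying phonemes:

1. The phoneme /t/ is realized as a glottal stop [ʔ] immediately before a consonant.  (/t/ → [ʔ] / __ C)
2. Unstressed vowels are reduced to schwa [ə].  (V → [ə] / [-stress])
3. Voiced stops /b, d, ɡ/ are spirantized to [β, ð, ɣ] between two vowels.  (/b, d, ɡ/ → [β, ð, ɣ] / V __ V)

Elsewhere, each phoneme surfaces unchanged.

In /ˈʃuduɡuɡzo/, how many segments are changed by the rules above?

5

Segments that undergo a rule: /d/ → [ð] (rule 3); /u/ → [ə] (rule 2); /ɡ/ → [ɣ] (rule 3); /u/ → [ə] (rule 2); /o/ → [ə] (rule 2).
All other segments surface unchanged.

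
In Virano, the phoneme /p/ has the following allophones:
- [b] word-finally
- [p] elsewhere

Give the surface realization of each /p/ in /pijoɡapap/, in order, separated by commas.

Occurrence 1 (position 1): no conditioning environment matches → elsewhere allophone [p].
Occurrence 2 (position 7): no conditioning environment matches → elsewhere allophone [p].
Occurrence 3 (position 9): word-finally → [b].

[p], [p], [b]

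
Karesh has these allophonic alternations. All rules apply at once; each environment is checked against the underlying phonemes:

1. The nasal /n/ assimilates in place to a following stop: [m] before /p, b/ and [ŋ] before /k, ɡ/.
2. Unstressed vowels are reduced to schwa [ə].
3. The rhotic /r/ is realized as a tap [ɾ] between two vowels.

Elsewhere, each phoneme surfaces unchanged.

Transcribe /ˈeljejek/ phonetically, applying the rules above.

/e/ (word-initial) is in the target of rule 2 but the environment (in an unstressed syllable) is not met → [e].
/l/ (between /e/ and /j/): no rule targets it → [l].
/j/ stays [j].
/e/ (between /j/ and /j/) occurs in an unstressed syllable → [ə] by rule 2.
/j/ — not in any rule's target class → [j].
Rule 2 applies to /e/ (between /j/ and /k/: in an unstressed syllable) → [ə].
/k/ — not in any rule's target class → [k].

[ˈeljəjək]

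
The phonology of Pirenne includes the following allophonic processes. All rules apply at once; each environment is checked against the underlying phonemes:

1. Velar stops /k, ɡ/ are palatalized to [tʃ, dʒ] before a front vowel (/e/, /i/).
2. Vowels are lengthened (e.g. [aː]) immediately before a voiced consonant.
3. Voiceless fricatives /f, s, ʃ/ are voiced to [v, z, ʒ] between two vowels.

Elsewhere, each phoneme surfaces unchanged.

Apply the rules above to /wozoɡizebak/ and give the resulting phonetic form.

/w/ (word-initial) is unaffected → [w].
/o/ (between /w/ and /z/) occurs before a voiced consonant → [oː] by rule 2.
/z/ (between /o/ and /o/) is unaffected → [z].
/o/ (between /z/ and /ɡ/): before a voiced consonant, so rule 2 applies → [oː].
Rule 1 applies to /ɡ/ (between /o/ and /i/: before a front vowel) → [dʒ].
/i/ meets the environment for rule 2 (before a voiced consonant) → [iː].
/z/ stays [z].
/e/ meets the environment for rule 2 (before a voiced consonant) → [eː].
/b/ — not in any rule's target class → [b].
/a/ (between /b/ and /k/) is in the target of rule 2 but the environment (before a voiced consonant) is not met → [a].
/k/ (word-final) is in the target of rule 1 but the environment (before a front vowel) is not met → [k].

[woːzoːdʒiːzeːbak]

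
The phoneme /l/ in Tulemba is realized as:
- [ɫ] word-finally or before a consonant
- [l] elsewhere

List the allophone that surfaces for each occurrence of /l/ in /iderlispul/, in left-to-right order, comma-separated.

Occurrence 1 (position 5): no conditioning environment matches → elsewhere allophone [l].
Occurrence 2 (position 10): word-finally or before a consonant → [ɫ].

[l], [ɫ]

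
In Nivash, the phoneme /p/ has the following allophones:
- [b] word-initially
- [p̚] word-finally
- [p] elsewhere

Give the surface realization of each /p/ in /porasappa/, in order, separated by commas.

[b], [p], [p]

Occurrence 1 (position 1): word-initially → [b].
Occurrence 2 (position 7): no conditioning environment matches → elsewhere allophone [p].
Occurrence 3 (position 8): no conditioning environment matches → elsewhere allophone [p].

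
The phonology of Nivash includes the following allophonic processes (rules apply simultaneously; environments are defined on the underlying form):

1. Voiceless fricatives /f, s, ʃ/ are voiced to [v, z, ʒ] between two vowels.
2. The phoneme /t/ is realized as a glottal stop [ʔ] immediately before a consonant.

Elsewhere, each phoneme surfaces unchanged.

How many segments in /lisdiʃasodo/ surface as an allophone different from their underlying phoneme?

Segments that undergo a rule: /ʃ/ → [ʒ] (rule 1); /s/ → [z] (rule 1).
All other segments surface unchanged.

2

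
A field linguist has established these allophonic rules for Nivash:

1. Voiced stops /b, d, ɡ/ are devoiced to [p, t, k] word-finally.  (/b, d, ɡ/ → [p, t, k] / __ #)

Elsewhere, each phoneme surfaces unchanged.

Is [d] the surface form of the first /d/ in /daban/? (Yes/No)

Yes

/d/ — word-initial; rule 1 does not apply here → [d].
The actual realization is [d], which matches [d].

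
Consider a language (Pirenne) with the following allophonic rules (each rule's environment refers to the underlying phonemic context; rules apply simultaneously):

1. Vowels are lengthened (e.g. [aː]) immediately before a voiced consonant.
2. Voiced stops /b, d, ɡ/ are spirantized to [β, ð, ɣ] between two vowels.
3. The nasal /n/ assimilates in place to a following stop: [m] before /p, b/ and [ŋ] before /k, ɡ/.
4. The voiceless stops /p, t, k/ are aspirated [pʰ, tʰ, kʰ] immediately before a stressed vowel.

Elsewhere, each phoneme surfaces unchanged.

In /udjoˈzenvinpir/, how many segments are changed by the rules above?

6

Segments that undergo a rule: /u/ → [uː] (rule 1); /o/ → [oː] (rule 1); /e/ → [eː] (rule 1); /i/ → [iː] (rule 1); /n/ → [m] (rule 3); /i/ → [iː] (rule 1).
All other segments surface unchanged.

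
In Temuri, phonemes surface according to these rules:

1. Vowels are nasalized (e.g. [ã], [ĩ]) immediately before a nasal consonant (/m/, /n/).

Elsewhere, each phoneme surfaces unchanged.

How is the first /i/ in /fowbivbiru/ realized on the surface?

[i]

/i/ (between /b/ and /v/) fails the environment for rule 1, so it stays [i].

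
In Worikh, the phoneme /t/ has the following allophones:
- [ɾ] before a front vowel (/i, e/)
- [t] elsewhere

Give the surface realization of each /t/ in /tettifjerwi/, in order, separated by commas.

[ɾ], [t], [ɾ]

Occurrence 1 (position 1): before a front vowel (/i, e/) → [ɾ].
Occurrence 2 (position 3): no conditioning environment matches → elsewhere allophone [t].
Occurrence 3 (position 4): before a front vowel (/i, e/) → [ɾ].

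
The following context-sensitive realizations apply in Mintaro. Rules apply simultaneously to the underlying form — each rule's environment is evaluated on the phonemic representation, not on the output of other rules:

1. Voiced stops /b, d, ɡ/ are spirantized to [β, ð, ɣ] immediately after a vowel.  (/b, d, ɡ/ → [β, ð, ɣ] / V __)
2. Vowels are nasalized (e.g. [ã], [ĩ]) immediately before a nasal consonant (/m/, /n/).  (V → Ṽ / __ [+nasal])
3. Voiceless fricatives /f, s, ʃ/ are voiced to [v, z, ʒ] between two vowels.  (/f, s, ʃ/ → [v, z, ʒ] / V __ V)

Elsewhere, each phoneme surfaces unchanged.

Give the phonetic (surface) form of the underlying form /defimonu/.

[devĩmõnu]

/d/ (word-initial) fails the environment for rule 1, so it stays [d].
/e/ (between /d/ and /f/): rule 2 targets it, but not before a nasal consonant → unchanged [e].
/f/ — between /e/ and /i/, between two vowels — surfaces as [v] (rule 3).
/i/ meets the environment for rule 2 (before a nasal consonant) → [ĩ].
/m/ — not in any rule's target class → [m].
/o/ — between /m/ and /n/, before a nasal consonant — surfaces as [õ] (rule 2).
/n/ — not in any rule's target class → [n].
/u/ — word-final; rule 2 does not apply here → [u].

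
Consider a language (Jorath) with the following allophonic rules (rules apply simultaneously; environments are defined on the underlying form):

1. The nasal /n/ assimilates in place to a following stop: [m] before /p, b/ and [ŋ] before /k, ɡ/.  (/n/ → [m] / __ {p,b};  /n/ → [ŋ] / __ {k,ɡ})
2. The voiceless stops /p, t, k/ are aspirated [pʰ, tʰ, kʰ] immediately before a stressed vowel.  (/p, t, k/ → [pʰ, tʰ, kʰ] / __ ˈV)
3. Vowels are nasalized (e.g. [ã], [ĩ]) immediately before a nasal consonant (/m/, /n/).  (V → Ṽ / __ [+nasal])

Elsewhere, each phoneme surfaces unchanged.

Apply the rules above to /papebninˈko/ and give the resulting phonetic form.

[papebnĩŋˈkʰo]

/p/ (word-initial) fails the environment for rule 2, so it stays [p].
/a/ (between /p/ and /p/) fails the environment for rule 3, so it stays [a].
/p/ — between /a/ and /e/; rule 2 does not apply here → [p].
/e/ (between /p/ and /b/) is in the target of rule 3 but the environment (before a nasal consonant) is not met → [e].
/b/ (between /e/ and /n/) is unaffected → [b].
/n/ (between /b/ and /i/) fails the environment for rule 1, so it stays [n].
Rule 3 applies to /i/ (between /n/ and /n/: before a nasal consonant) → [ĩ].
/n/ (between /i/ and /k/): before a labial or velar stop, so rule 1 applies → [ŋ].
/k/ — between /n/ and /o/, immediately before a stressed vowel — surfaces as [kʰ] (rule 2).
/o/ — word-final; rule 3 does not apply here → [o].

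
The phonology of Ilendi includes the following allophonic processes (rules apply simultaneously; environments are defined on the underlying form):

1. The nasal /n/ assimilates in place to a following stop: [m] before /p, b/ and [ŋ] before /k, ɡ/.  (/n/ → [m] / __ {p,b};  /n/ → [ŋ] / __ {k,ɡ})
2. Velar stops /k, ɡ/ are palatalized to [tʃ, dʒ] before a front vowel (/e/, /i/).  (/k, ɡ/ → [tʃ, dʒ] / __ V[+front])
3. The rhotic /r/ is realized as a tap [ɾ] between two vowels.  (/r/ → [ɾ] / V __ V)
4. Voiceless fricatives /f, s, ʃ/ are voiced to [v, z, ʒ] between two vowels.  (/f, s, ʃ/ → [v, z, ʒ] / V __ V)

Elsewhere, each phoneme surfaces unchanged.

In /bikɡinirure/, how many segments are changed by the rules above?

3

Segments that undergo a rule: /ɡ/ → [dʒ] (rule 2); /r/ → [ɾ] (rule 3); /r/ → [ɾ] (rule 3).
All other segments surface unchanged.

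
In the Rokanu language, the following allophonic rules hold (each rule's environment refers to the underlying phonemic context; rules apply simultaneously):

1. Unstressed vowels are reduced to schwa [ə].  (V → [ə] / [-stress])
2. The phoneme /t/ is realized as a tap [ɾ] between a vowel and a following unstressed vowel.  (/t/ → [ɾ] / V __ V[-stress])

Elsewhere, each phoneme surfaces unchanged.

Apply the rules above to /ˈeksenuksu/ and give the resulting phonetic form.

/e/ (word-initial): rule 1 targets it, but not in an unstressed syllable → unchanged [e].
/e/ (between /s/ and /n/): in an unstressed syllable, so rule 1 applies → [ə].
Rule 1 applies to /u/ (between /n/ and /k/: in an unstressed syllable) → [ə].
/u/ (word-final): in an unstressed syllable, so rule 1 applies → [ə].

[ˈeksənəksə]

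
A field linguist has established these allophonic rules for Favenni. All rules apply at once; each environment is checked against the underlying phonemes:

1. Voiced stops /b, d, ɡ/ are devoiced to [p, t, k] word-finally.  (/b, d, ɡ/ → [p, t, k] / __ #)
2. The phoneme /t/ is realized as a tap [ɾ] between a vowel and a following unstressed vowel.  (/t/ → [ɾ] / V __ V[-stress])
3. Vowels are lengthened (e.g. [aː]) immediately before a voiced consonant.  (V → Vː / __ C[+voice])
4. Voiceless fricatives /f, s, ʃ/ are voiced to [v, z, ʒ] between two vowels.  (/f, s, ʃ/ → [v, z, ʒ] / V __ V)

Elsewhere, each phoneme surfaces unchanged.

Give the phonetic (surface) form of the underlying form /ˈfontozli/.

[ˈfoːntoːzli]

/f/ (word-initial) is in the target of rule 4 but the environment (between two vowels) is not met → [f].
/o/ (between /f/ and /n/) occurs before a voiced consonant → [oː] by rule 3.
/n/ (between /o/ and /t/): no rule targets it → [n].
/t/ (between /n/ and /o/) is in the target of rule 2 but the environment (between a vowel and a following unstressed vowel) is not met → [t].
/o/ meets the environment for rule 3 (before a voiced consonant) → [oː].
/z/ (between /o/ and /l/): no rule targets it → [z].
/l/ — not in any rule's target class → [l].
/i/ (word-final) fails the environment for rule 3, so it stays [i].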